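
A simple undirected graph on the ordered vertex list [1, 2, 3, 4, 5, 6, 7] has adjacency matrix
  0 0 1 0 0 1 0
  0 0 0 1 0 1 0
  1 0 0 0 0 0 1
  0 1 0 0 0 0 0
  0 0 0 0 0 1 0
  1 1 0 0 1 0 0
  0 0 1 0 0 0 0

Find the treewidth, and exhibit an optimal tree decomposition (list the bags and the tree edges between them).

Every bag has size at most 2, so the width is 2 − 1 = 1 and tw(G) ≤ 1. Any graph with an edge has treewidth ≥ 1, and G has the edge 1–6. Combining the bounds, tw(G) = 1.

Treewidth 1.
One optimal decomposition is:
Bags: B1 = {1, 6}  B2 = {1, 3}  B3 = {2, 6}  B4 = {2, 4}  B5 = {3, 7}  B6 = {5, 6}
Tree: B1–B2, B1–B3, B3–B4, B2–B5, B3–B6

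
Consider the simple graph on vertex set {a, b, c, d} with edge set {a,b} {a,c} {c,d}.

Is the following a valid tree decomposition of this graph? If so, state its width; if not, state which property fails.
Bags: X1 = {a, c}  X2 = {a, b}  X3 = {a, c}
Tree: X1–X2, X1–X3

No — vertex d appears in no bag.

A tree decomposition must satisfy three properties: every vertex lies in some bag; for every edge, both endpoints lie together in some bag; and for every vertex, the bags containing it form a connected subtree. Here vertex d appears in no bag, so the decomposition is invalid.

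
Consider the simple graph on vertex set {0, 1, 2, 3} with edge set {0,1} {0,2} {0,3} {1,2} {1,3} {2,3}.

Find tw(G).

A width-3 tree decomposition is:
Bags: B1 = {0, 1, 2, 3}
Tree: (single bag)
A single bag containing all 4 vertices is trivially a valid decomposition of width 3. On the other hand G contains the 4-clique {0, 1, 2, 3}. A clique must lie in a single bag of any decomposition, so no decomposition can have width below 3. The upper and lower bounds meet at 3, so that is the treewidth.

3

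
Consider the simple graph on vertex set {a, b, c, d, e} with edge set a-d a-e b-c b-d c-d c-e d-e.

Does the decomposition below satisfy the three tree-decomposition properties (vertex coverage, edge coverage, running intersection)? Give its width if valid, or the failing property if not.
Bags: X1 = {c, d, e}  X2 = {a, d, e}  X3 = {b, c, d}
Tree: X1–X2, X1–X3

Vertex coverage: the bags together contain {a, b, c, d, e}, the full vertex set. Edge coverage: each edge of G has both endpoints in at least one bag. Running intersection: for every vertex, the bags containing it form a connected subtree. All three properties hold, so this is a valid tree decomposition of width max|bag| − 1 = 2, and hence tw(G) ≤ 2.

Yes; width 2.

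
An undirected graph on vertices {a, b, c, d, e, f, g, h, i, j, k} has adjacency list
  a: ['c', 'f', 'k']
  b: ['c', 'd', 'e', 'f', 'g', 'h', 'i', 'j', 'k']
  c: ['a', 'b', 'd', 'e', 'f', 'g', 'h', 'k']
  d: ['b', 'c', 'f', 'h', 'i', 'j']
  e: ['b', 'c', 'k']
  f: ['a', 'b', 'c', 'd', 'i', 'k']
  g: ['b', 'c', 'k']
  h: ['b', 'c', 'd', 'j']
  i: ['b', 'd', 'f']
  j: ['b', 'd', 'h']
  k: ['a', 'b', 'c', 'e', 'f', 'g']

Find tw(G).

A width-3 tree decomposition is:
Bags: B1 = {b, c, d, f}  B2 = {b, c, f, k}  B3 = {a, c, f, k}  B4 = {b, d, f, i}  B5 = {b, c, d, h}  B6 = {b, c, e, k}  B7 = {b, d, h, j}  B8 = {b, c, g, k}
Tree: B1–B2, B2–B3, B1–B4, B1–B5, B2–B6, B5–B7, B6–B8
Every bag has size at most 4, so the width is 4 − 1 = 3 and tw(G) ≤ 3. Conversely, {a, c, f, k} is a clique of size 4, and the vertices of any clique must share a bag in every tree decomposition; so some bag has ≥ 4 vertices and tw(G) ≥ 3. The upper and lower bounds meet at 3, so that is the treewidth.

3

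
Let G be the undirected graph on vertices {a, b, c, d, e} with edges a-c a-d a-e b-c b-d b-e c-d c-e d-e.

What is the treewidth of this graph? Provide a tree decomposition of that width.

Each bag holds 4 vertices, so the decomposition has width 3, which upper-bounds the treewidth. On the other hand G contains the 4-clique {a, c, d, e}. A clique must lie in a single bag of any decomposition, so no decomposition can have width below 3. Therefore the treewidth is 3.

Treewidth 3.
One optimal decomposition is:
Bags: B1 = {a, c, d, e}  B2 = {b, c, d, e}
Tree: B1–B2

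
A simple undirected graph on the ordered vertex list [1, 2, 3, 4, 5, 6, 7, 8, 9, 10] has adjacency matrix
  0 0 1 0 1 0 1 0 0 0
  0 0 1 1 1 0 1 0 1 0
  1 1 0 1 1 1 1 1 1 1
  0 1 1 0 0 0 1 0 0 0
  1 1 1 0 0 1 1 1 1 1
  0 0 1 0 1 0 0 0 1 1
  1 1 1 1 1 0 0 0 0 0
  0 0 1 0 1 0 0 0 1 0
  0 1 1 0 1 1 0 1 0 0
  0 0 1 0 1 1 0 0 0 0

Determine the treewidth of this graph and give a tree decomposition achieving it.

Each bag holds 4 vertices, so the decomposition has width 3, which upper-bounds the treewidth. On the other hand G contains the 4-clique {2, 3, 4, 7}. A clique must lie in a single bag of any decomposition, so no decomposition can have width below 3. Combining the bounds, tw(G) = 3.

Treewidth 3.
Bags: B1 = {2, 3, 5, 7}  B2 = {2, 3, 4, 7}  B3 = {2, 3, 5, 9}  B4 = {3, 5, 6, 9}  B5 = {3, 5, 6, 10}  B6 = {3, 5, 8, 9}  B7 = {1, 3, 5, 7}
Tree: B1–B2, B1–B3, B3–B4, B4–B5, B3–B6, B1–B7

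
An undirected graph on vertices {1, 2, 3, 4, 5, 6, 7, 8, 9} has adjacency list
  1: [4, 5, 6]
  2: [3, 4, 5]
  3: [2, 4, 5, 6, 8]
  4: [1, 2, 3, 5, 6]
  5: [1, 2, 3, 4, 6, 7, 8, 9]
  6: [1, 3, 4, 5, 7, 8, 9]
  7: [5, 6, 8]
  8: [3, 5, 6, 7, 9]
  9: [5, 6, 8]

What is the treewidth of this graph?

A width-3 tree decomposition is:
Bags: B1 = {3, 4, 5, 6}  B2 = {3, 5, 6, 8}  B3 = {1, 4, 5, 6}  B4 = {5, 6, 8, 9}  B5 = {5, 6, 7, 8}  B6 = {2, 3, 4, 5}
Tree: B1–B2, B1–B3, B2–B4, B4–B5, B1–B6
Each bag holds 4 vertices, so the decomposition has width 3, which upper-bounds the treewidth. Conversely, {2, 3, 4, 5} is a clique of size 4, and the vertices of any clique must share a bag in every tree decomposition; so some bag has ≥ 4 vertices and tw(G) ≥ 3. The upper and lower bounds meet at 3, so that is the treewidth.

3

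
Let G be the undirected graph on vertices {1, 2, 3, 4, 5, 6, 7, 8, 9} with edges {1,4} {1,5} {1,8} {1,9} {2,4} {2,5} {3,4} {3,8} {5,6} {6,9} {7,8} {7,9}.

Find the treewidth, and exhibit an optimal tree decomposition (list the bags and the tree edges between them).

Treewidth 3.
One such decomposition:
Bags: B1 = {3, 4, 7, 8}  B2 = {1, 4, 7, 8}  B3 = {1, 4, 7, 9}  B4 = {1, 2, 4, 9}  B5 = {1, 2, 5, 9}  B6 = {2, 5, 6, 9}
Tree: B1–B2, B2–B3, B3–B4, B4–B5, B5–B6

Every bag has size at most 4, so the width is 4 − 1 = 3 and tw(G) ≤ 3. For the lower bound: the 4 vertex sets {3,7,8}, {4}, {1}, {2,5,6,9} are disjoint, each induces a connected subgraph, and every pair is joined by at least one edge of G. Contracting each set to a single vertex therefore yields K_{4} as a minor, and since treewidth is minor-monotone, tw(G) ≥ tw(K_{4}) = 3. Hence tw(G) = 3 exactly.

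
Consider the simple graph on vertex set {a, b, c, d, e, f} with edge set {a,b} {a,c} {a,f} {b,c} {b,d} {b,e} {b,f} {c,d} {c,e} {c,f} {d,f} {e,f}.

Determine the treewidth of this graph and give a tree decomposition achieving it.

The largest bag has 4 vertices, giving width 3; this decomposition certifies tw(G) ≤ 3. On the other hand G contains the 4-clique {b, c, d, f}. A clique must lie in a single bag of any decomposition, so no decomposition can have width below 3. Combining the bounds, tw(G) = 3.

Treewidth 3.
Bags: B1 = {a, b, c, f}  B2 = {b, c, d, f}  B3 = {b, c, e, f}
Tree: B1–B2, B1–B3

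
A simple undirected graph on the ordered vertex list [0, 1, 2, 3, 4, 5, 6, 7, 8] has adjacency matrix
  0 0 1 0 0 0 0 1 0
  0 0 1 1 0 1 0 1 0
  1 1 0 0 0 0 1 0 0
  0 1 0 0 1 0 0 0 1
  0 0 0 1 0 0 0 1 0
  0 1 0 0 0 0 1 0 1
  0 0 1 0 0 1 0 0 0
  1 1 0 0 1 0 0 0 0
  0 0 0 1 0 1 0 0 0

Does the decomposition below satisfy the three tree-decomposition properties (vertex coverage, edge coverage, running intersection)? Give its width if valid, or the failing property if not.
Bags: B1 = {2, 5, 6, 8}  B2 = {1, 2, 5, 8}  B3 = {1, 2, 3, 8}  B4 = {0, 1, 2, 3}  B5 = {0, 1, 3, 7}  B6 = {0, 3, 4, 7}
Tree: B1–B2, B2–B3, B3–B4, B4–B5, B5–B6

Checking the three conditions: (i) the bags cover all of {0, 1, 2, 3, 4, 5, 6, 7, 8}; (ii) for each edge, some bag contains both endpoints; (iii) the bags containing any fixed vertex form a subtree. All hold, so the decomposition is valid with width 4 − 1 = 3.

Yes; width 3.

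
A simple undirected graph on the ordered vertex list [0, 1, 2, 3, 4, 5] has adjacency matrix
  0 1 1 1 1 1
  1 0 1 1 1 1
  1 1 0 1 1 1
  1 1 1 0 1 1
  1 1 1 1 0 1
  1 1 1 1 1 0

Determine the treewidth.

5

A width-5 tree decomposition is:
Bags: B1 = {0, 1, 2, 3, 4, 5}
Tree: (single bag)
With just one bag of size 6, the width is 6 − 1 = 5, so tw(G) ≤ 5. For the lower bound, the 6 vertices {0, 1, 2, 3, 4, 5} are pairwise adjacent, and any tree decomposition puts a clique entirely inside one bag — forcing width ≥ 5. Therefore the treewidth is 5.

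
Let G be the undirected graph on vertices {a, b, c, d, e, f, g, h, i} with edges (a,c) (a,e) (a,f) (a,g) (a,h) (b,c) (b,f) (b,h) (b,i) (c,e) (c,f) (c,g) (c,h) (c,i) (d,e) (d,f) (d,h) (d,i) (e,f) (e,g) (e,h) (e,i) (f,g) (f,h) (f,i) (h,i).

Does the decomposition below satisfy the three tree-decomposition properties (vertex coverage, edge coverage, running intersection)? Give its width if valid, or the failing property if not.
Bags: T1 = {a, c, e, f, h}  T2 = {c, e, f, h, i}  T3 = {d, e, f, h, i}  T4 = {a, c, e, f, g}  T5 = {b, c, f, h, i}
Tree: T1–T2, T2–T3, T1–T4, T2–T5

Vertex coverage: the bags together contain {a, b, c, d, e, f, g, h, i}, the full vertex set. Edge coverage: each edge of G has both endpoints in at least one bag. Running intersection: for every vertex, the bags containing it form a connected subtree. All three properties hold, so this is a valid tree decomposition of width max|bag| − 1 = 4, and hence tw(G) ≤ 4.

Yes; width 4.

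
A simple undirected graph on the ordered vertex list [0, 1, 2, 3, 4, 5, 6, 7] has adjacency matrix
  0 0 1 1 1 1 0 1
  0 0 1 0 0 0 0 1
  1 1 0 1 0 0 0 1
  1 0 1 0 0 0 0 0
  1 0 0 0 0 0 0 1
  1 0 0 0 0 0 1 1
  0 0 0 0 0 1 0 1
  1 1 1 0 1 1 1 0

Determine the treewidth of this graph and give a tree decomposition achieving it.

Treewidth 2.
Bags: B1 = {0, 4, 7}  B2 = {0, 5, 7}  B3 = {5, 6, 7}  B4 = {0, 2, 7}  B5 = {0, 2, 3}  B6 = {1, 2, 7}
Tree: B1–B2, B2–B3, B1–B4, B4–B5, B4–B6

Every bag has size at most 3, so the width is 3 − 1 = 2 and tw(G) ≤ 2. For the lower bound, the 3 vertices {0, 2, 3} are pairwise adjacent, and any tree decomposition puts a clique entirely inside one bag — forcing width ≥ 2. Hence tw(G) = 2 exactly.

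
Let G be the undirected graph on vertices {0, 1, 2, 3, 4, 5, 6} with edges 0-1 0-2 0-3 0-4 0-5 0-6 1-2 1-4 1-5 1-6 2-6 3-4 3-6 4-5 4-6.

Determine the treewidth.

3

A width-3 tree decomposition is:
Bags: B1 = {0, 1, 2, 6}  B2 = {0, 1, 4, 6}  B3 = {0, 1, 4, 5}  B4 = {0, 3, 4, 6}
Tree: B1–B2, B2–B3, B2–B4
The largest bag has 4 vertices, giving width 3; this decomposition certifies tw(G) ≤ 3. On the other hand G contains the 4-clique {0, 1, 2, 6}. A clique must lie in a single bag of any decomposition, so no decomposition can have width below 3. The upper and lower bounds meet at 3, so that is the treewidth.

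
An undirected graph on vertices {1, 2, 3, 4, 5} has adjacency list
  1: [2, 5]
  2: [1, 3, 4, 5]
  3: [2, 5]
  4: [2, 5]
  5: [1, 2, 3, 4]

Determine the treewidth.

2

A width-2 tree decomposition is:
Bags: B1 = {2, 4, 5}  B2 = {2, 3, 5}  B3 = {1, 2, 5}
Tree: B1–B2, B1–B3
The largest bag has 3 vertices, giving width 2; this decomposition certifies tw(G) ≤ 2. On the other hand G contains the 3-clique {1, 2, 5}. A clique must lie in a single bag of any decomposition, so no decomposition can have width below 2. Hence tw(G) = 2 exactly.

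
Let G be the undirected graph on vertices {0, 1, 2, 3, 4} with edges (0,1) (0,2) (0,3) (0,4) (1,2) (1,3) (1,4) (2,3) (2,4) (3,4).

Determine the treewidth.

4

A width-4 tree decomposition is:
Bags: B1 = {0, 1, 2, 3, 4}
Tree: (single bag)
With just one bag of size 5, the width is 5 − 1 = 4, so tw(G) ≤ 4. Conversely, {0, 1, 2, 3, 4} is a clique of size 5, and the vertices of any clique must share a bag in every tree decomposition; so some bag has ≥ 5 vertices and tw(G) ≥ 4. Therefore the treewidth is 4.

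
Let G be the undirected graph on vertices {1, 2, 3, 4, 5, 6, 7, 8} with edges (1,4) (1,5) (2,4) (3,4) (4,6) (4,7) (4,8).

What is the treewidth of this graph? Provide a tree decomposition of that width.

The largest bag has 2 vertices, giving width 1; this decomposition certifies tw(G) ≤ 1. Any graph with an edge has treewidth ≥ 1, and G has the edge 1–4. Hence tw(G) = 1 exactly.

Treewidth 1.
Bags: B1 = {1, 4}  B2 = {4, 7}  B3 = {3, 4}  B4 = {4, 8}  B5 = {2, 4}  B6 = {4, 6}  B7 = {1, 5}
Tree: B1–B2, B1–B3, B3–B4, B4–B5, B3–B6, B1–B7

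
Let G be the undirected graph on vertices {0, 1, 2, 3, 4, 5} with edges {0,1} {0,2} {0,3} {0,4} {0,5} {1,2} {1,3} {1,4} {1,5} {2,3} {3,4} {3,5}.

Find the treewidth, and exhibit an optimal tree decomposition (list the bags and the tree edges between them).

Treewidth 3.
Bags: B1 = {0, 1, 2, 3}  B2 = {0, 1, 3, 5}  B3 = {0, 1, 3, 4}
Tree: B1–B2, B2–B3

Every bag has size at most 4, so the width is 4 − 1 = 3 and tw(G) ≤ 3. For the lower bound, the 4 vertices {0, 1, 2, 3} are pairwise adjacent, and any tree decomposition puts a clique entirely inside one bag — forcing width ≥ 3. The upper and lower bounds meet at 3, so that is the treewidth.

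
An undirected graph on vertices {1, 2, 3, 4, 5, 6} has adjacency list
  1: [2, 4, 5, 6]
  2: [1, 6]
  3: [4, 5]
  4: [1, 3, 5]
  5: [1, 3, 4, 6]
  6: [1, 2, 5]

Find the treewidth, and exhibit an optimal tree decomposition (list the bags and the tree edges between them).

Treewidth 2.
One optimal decomposition is:
Bags: B1 = {3, 4, 5}  B2 = {1, 4, 5}  B3 = {1, 5, 6}  B4 = {1, 2, 6}
Tree: B1–B2, B2–B3, B3–B4

Every bag has size at most 3, so the width is 3 − 1 = 2 and tw(G) ≤ 2. For the lower bound, the 3 vertices {1, 2, 6} are pairwise adjacent, and any tree decomposition puts a clique entirely inside one bag — forcing width ≥ 2. Combining the bounds, tw(G) = 2.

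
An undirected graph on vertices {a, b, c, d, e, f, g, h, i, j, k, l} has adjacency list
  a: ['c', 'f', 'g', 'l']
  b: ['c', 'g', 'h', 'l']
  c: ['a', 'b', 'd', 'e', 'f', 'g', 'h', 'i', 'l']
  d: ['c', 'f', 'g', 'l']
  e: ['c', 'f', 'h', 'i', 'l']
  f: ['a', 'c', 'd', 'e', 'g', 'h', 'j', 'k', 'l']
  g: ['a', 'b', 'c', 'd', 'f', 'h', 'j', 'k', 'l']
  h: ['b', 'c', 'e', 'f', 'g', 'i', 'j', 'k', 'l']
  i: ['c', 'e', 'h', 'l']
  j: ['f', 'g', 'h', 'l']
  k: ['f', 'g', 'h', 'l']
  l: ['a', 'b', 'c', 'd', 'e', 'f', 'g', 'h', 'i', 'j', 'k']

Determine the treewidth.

A width-4 tree decomposition is:
Bags: B1 = {c, f, g, h, l}  B2 = {c, d, f, g, l}  B3 = {f, g, h, k, l}  B4 = {f, g, h, j, l}  B5 = {a, c, f, g, l}  B6 = {c, e, f, h, l}  B7 = {c, e, h, i, l}  B8 = {b, c, g, h, l}
Tree: B1–B2, B1–B3, B1–B4, B1–B5, B1–B6, B6–B7, B1–B8
The largest bag has 5 vertices, giving width 4; this decomposition certifies tw(G) ≤ 4. On the other hand G contains the 5-clique {c, d, f, g, l}. A clique must lie in a single bag of any decomposition, so no decomposition can have width below 4. Therefore the treewidth is 4.

4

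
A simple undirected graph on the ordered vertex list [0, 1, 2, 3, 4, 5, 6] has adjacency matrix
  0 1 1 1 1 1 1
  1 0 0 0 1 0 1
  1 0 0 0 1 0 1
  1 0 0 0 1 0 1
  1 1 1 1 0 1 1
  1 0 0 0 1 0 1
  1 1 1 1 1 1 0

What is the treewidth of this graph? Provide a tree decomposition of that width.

Treewidth 3.
One optimal decomposition is:
Bags: B1 = {0, 3, 4, 6}  B2 = {0, 1, 4, 6}  B3 = {0, 4, 5, 6}  B4 = {0, 2, 4, 6}
Tree: B1–B2, B1–B3, B1–B4

Every bag has size at most 4, so the width is 4 − 1 = 3 and tw(G) ≤ 3. Conversely, {0, 1, 4, 6} is a clique of size 4, and the vertices of any clique must share a bag in every tree decomposition; so some bag has ≥ 4 vertices and tw(G) ≥ 3. Therefore the treewidth is 3.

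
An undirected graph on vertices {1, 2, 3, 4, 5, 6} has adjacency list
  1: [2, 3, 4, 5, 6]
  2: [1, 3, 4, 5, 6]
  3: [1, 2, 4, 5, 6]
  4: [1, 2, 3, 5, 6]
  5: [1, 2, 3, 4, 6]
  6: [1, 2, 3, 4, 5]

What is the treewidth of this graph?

A width-5 tree decomposition is:
Bags: B1 = {1, 2, 3, 4, 5, 6}
Tree: (single bag)
With just one bag of size 6, the width is 6 − 1 = 5, so tw(G) ≤ 5. For the lower bound, the 6 vertices {1, 2, 3, 4, 5, 6} are pairwise adjacent, and any tree decomposition puts a clique entirely inside one bag — forcing width ≥ 5. Hence tw(G) = 5 exactly.

5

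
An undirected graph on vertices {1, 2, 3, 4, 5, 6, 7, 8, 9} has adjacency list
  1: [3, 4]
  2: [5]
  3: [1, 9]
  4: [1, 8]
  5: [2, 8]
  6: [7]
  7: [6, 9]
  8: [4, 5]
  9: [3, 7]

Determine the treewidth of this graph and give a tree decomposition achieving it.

The largest bag has 2 vertices, giving width 1; this decomposition certifies tw(G) ≤ 1. Any graph with an edge has treewidth ≥ 1, and G has the edge 6–7. The upper and lower bounds meet at 1, so that is the treewidth.

Treewidth 1.
Bags: B1 = {6, 7}  B2 = {7, 9}  B3 = {3, 9}  B4 = {1, 3}  B5 = {1, 4}  B6 = {4, 8}  B7 = {5, 8}  B8 = {2, 5}
Tree: B1–B2, B2–B3, B3–B4, B4–B5, B5–B6, B6–B7, B7–B8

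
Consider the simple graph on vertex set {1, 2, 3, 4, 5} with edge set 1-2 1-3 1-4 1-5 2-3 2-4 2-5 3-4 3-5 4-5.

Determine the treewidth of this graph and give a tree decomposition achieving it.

Treewidth 4.
One such decomposition:
Bags: B1 = {1, 2, 3, 4, 5}
Tree: (single bag)

With just one bag of size 5, the width is 5 − 1 = 4, so tw(G) ≤ 4. Conversely, {1, 2, 3, 4, 5} is a clique of size 5, and the vertices of any clique must share a bag in every tree decomposition; so some bag has ≥ 5 vertices and tw(G) ≥ 4. The upper and lower bounds meet at 4, so that is the treewidth.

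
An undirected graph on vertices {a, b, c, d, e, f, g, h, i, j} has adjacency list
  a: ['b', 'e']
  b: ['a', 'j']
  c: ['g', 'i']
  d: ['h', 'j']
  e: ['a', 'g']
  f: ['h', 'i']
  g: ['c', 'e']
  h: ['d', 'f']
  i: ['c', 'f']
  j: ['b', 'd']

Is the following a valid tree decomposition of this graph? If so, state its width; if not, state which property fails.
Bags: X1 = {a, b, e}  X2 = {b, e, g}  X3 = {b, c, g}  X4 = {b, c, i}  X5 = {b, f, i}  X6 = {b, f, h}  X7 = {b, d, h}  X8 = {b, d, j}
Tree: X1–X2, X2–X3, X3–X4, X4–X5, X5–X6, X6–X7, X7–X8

Vertex coverage: the bags together contain {a, b, c, d, e, f, g, h, i, j}, the full vertex set. Edge coverage: each edge of G has both endpoints in at least one bag. Running intersection: for every vertex, the bags containing it form a connected subtree. All three properties hold, so this is a valid tree decomposition of width max|bag| − 1 = 2, and hence tw(G) ≤ 2.

Yes; width 2.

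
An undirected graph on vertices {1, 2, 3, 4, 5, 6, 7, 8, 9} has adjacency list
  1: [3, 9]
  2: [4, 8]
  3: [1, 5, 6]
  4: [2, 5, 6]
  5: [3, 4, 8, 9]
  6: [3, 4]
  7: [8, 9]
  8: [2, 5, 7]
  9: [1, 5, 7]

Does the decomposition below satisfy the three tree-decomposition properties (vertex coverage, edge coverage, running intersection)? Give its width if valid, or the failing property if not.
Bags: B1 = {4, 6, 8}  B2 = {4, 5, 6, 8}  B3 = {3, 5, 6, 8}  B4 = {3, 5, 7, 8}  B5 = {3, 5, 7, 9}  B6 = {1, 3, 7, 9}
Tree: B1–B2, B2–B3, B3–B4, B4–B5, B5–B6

A tree decomposition must satisfy three properties: every vertex lies in some bag; for every edge, both endpoints lie together in some bag; and for every vertex, the bags containing it form a connected subtree. Here vertex 2 appears in no bag, so the decomposition is invalid.

No — vertex 2 appears in no bag.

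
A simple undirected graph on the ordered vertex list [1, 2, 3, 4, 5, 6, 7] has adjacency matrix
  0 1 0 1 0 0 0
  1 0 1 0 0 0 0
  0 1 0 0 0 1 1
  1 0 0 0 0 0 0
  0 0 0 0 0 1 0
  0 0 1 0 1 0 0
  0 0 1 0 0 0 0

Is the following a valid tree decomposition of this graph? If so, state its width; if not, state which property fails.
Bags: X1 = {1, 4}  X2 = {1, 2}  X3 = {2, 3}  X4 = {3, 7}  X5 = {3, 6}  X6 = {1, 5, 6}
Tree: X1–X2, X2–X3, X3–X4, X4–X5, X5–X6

A tree decomposition must satisfy three properties: every vertex lies in some bag; for every edge, both endpoints lie together in some bag; and for every vertex, the bags containing it form a connected subtree. Here bags containing vertex 1 are not connected in the tree, so the decomposition is invalid.

No — bags containing vertex 1 are not connected in the tree.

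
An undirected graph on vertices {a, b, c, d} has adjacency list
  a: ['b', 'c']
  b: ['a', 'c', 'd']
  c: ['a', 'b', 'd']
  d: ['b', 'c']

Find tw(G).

2

A width-2 tree decomposition is:
Bags: B1 = {b, c, d}  B2 = {a, b, c}
Tree: B1–B2
The largest bag has 3 vertices, giving width 2; this decomposition certifies tw(G) ≤ 2. For the lower bound, the 3 vertices {b, c, d} are pairwise adjacent, and any tree decomposition puts a clique entirely inside one bag — forcing width ≥ 2. The upper and lower bounds meet at 2, so that is the treewidth.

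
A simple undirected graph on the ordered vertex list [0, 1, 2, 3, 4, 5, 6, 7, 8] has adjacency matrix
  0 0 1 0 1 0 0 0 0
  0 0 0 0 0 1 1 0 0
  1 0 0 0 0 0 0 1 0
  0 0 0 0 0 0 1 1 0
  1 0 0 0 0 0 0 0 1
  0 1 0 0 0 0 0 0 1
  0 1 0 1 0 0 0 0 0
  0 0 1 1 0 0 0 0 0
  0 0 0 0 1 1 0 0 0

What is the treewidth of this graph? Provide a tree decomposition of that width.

Treewidth 2.
Bags: B1 = {2, 3, 7}  B2 = {2, 3, 6}  B3 = {1, 2, 6}  B4 = {1, 2, 5}  B5 = {2, 5, 8}  B6 = {2, 4, 8}  B7 = {0, 2, 4}
Tree: B1–B2, B2–B3, B3–B4, B4–B5, B5–B6, B6–B7

Each bag holds 3 vertices, so the decomposition has width 2, which upper-bounds the treewidth. Since 2–7–3–6–1–5–8–4–0–2 is a cycle in G, G is not acyclic. Forests are exactly the graphs of treewidth ≤ 1, so tw(G) ≥ 2. Hence tw(G) = 2 exactly.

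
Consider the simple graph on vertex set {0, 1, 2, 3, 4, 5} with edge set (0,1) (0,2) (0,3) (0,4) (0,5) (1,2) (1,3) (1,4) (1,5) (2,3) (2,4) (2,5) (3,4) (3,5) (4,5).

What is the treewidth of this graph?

A width-5 tree decomposition is:
Bags: B1 = {0, 1, 2, 3, 4, 5}
Tree: (single bag)
With just one bag of size 6, the width is 6 − 1 = 5, so tw(G) ≤ 5. For the lower bound, the 6 vertices {0, 1, 2, 3, 4, 5} are pairwise adjacent, and any tree decomposition puts a clique entirely inside one bag — forcing width ≥ 5. The upper and lower bounds meet at 5, so that is the treewidth.

5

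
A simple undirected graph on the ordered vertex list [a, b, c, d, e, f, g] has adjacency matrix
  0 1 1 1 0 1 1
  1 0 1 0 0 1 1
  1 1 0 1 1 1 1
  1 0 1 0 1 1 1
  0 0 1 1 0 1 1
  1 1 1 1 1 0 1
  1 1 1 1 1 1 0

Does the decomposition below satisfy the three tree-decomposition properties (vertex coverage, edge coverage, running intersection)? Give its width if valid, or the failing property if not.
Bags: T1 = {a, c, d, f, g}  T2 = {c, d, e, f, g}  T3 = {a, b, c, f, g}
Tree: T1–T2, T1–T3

Every vertex of G appears in some bag (union = {a, b, c, d, e, f, g}); every edge is covered by a bag; and for each vertex v the set of bags containing v is connected in the bag tree. The decomposition is therefore valid. The largest bag has 5 vertices, so the width is 4.

Yes; width 4.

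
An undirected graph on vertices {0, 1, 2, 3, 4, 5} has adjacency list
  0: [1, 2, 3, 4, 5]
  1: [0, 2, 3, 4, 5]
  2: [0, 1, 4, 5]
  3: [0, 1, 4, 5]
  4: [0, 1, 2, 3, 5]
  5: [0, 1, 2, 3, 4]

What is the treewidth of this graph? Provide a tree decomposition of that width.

Each bag holds 5 vertices, so the decomposition has width 4, which upper-bounds the treewidth. Conversely, {0, 1, 2, 4, 5} is a clique of size 5, and the vertices of any clique must share a bag in every tree decomposition; so some bag has ≥ 5 vertices and tw(G) ≥ 4. Hence tw(G) = 4 exactly.

Treewidth 4.
One optimal decomposition is:
Bags: B1 = {0, 1, 3, 4, 5}  B2 = {0, 1, 2, 4, 5}
Tree: B1–B2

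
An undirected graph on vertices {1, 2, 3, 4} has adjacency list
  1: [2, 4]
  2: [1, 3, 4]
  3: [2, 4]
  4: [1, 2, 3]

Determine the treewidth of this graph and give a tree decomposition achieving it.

Each bag holds 3 vertices, so the decomposition has width 2, which upper-bounds the treewidth. On the other hand G contains the 3-clique {1, 2, 4}. A clique must lie in a single bag of any decomposition, so no decomposition can have width below 2. Hence tw(G) = 2 exactly.

Treewidth 2.
Bags: B1 = {1, 2, 4}  B2 = {2, 3, 4}
Tree: B1–B2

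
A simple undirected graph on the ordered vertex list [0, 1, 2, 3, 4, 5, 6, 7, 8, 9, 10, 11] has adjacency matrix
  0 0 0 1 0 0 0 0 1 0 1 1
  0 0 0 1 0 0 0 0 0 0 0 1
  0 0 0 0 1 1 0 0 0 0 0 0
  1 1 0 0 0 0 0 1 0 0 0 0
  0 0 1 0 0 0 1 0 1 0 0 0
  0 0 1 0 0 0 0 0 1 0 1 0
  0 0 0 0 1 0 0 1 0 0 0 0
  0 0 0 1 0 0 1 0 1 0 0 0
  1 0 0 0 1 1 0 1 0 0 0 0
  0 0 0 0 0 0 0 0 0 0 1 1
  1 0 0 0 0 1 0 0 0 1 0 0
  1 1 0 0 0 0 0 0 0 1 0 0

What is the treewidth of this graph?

3

A width-3 tree decomposition is:
Bags: B1 = {2, 4, 5, 6}  B2 = {4, 5, 6, 8}  B3 = {5, 6, 7, 8}  B4 = {5, 7, 8, 10}  B5 = {0, 7, 8, 10}  B6 = {0, 3, 7, 10}  B7 = {0, 3, 9, 10}  B8 = {0, 3, 9, 11}  B9 = {1, 3, 9, 11}
Tree: B1–B2, B2–B3, B3–B4, B4–B5, B5–B6, B6–B7, B7–B8, B8–B9
The largest bag has 4 vertices, giving width 3; this decomposition certifies tw(G) ≤ 3. For the lower bound: the 4 vertex sets {2,4,6}, {5}, {8}, {0,3,7,10} are disjoint, each induces a connected subgraph, and every pair is joined by at least one edge of G. Contracting each set to a single vertex therefore yields K_{4} as a minor, and since treewidth is minor-monotone, tw(G) ≥ tw(K_{4}) = 3. Combining the bounds, tw(G) = 3.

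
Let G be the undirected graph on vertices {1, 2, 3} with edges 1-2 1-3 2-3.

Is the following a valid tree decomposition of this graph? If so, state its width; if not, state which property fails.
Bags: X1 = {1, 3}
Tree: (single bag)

A tree decomposition must satisfy three properties: every vertex lies in some bag; for every edge, both endpoints lie together in some bag; and for every vertex, the bags containing it form a connected subtree. Here vertex 2 appears in no bag, so the decomposition is invalid.

No — vertex 2 appears in no bag.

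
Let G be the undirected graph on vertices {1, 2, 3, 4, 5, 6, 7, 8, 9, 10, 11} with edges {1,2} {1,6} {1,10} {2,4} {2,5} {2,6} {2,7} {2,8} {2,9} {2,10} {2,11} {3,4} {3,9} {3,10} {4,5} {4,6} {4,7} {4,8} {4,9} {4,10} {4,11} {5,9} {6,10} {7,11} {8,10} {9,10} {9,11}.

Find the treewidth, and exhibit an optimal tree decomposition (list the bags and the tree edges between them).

Each bag holds 4 vertices, so the decomposition has width 3, which upper-bounds the treewidth. Conversely, {1, 2, 6, 10} is a clique of size 4, and the vertices of any clique must share a bag in every tree decomposition; so some bag has ≥ 4 vertices and tw(G) ≥ 3. The upper and lower bounds meet at 3, so that is the treewidth.

Treewidth 3.
One such decomposition:
Bags: B1 = {2, 4, 9, 10}  B2 = {2, 4, 9, 11}  B3 = {2, 4, 6, 10}  B4 = {1, 2, 6, 10}  B5 = {2, 4, 8, 10}  B6 = {2, 4, 7, 11}  B7 = {3, 4, 9, 10}  B8 = {2, 4, 5, 9}
Tree: B1–B2, B1–B3, B3–B4, B3–B5, B2–B6, B1–B7, B2–B8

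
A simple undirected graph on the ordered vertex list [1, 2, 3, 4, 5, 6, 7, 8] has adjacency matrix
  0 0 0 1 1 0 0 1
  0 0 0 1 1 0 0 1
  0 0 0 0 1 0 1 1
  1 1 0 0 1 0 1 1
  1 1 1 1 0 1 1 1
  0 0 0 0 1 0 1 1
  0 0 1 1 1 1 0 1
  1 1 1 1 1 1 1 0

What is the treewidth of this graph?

A width-3 tree decomposition is:
Bags: B1 = {2, 4, 5, 8}  B2 = {4, 5, 7, 8}  B3 = {5, 6, 7, 8}  B4 = {3, 5, 7, 8}  B5 = {1, 4, 5, 8}
Tree: B1–B2, B2–B3, B2–B4, B2–B5
Each bag holds 4 vertices, so the decomposition has width 3, which upper-bounds the treewidth. Conversely, {3, 5, 7, 8} is a clique of size 4, and the vertices of any clique must share a bag in every tree decomposition; so some bag has ≥ 4 vertices and tw(G) ≥ 3. Therefore the treewidth is 3.

3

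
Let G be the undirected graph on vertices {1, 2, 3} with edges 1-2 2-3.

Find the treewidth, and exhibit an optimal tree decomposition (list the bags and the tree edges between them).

Treewidth 1.
One such decomposition:
Bags: B1 = {2, 3}  B2 = {1, 2}
Tree: B1–B2

Each bag holds 2 vertices, so the decomposition has width 1, which upper-bounds the treewidth. G has an edge, so its treewidth is at least 1. Hence tw(G) = 1 exactly.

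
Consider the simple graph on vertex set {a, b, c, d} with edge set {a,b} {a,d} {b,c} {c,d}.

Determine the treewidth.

A width-2 tree decomposition is:
Bags: B1 = {a, b, c}  B2 = {a, c, d}
Tree: B1–B2
Every bag has size at most 3, so the width is 3 − 1 = 2 and tw(G) ≤ 2. Since a–b–c–d–a is a cycle in G, G is not acyclic. Forests are exactly the graphs of treewidth ≤ 1, so tw(G) ≥ 2. Hence tw(G) = 2 exactly.

2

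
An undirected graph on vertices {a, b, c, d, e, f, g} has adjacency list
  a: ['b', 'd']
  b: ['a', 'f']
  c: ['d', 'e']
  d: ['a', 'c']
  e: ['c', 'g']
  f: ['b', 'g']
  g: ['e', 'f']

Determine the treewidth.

2

A width-2 tree decomposition is:
Bags: B1 = {e, f, g}  B2 = {b, e, f}  B3 = {a, b, e}  B4 = {a, d, e}  B5 = {c, d, e}
Tree: B1–B2, B2–B3, B3–B4, B4–B5
Each bag holds 3 vertices, so the decomposition has width 2, which upper-bounds the treewidth. For the lower bound, G contains the cycle e–g–f–b–a–d–c–e, so G is not a forest; only forests have treewidth ≤ 1, hence tw(G) ≥ 2. Combining the bounds, tw(G) = 2.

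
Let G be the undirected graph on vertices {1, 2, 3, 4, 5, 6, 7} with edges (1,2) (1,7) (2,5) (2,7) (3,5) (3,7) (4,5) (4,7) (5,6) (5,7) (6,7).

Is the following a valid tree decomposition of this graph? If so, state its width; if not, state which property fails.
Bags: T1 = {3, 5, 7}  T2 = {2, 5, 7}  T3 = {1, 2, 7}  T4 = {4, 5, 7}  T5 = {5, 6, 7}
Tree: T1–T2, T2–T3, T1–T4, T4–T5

Yes; width 2.

Vertex coverage: the bags together contain {1, 2, 3, 4, 5, 6, 7}, the full vertex set. Edge coverage: each edge of G has both endpoints in at least one bag. Running intersection: for every vertex, the bags containing it form a connected subtree. All three properties hold, so this is a valid tree decomposition of width max|bag| − 1 = 2, and hence tw(G) ≤ 2.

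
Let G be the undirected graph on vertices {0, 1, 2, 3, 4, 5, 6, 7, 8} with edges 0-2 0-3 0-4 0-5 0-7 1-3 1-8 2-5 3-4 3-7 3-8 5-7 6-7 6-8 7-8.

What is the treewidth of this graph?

2

A width-2 tree decomposition is:
Bags: B1 = {0, 3, 7}  B2 = {3, 7, 8}  B3 = {0, 5, 7}  B4 = {6, 7, 8}  B5 = {0, 2, 5}  B6 = {0, 3, 4}  B7 = {1, 3, 8}
Tree: B1–B2, B1–B3, B2–B4, B3–B5, B1–B6, B2–B7
Every bag has size at most 3, so the width is 3 − 1 = 2 and tw(G) ≤ 2. Conversely, {0, 2, 5} is a clique of size 3, and the vertices of any clique must share a bag in every tree decomposition; so some bag has ≥ 3 vertices and tw(G) ≥ 2. The upper and lower bounds meet at 2, so that is the treewidth.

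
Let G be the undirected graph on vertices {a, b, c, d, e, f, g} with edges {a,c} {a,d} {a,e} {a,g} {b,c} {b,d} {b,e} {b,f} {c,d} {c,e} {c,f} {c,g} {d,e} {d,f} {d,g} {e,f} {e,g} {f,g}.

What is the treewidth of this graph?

4

A width-4 tree decomposition is:
Bags: B1 = {c, d, e, f, g}  B2 = {b, c, d, e, f}  B3 = {a, c, d, e, g}
Tree: B1–B2, B1–B3
The largest bag has 5 vertices, giving width 4; this decomposition certifies tw(G) ≤ 4. On the other hand G contains the 5-clique {c, d, e, f, g}. A clique must lie in a single bag of any decomposition, so no decomposition can have width below 4. Combining the bounds, tw(G) = 4.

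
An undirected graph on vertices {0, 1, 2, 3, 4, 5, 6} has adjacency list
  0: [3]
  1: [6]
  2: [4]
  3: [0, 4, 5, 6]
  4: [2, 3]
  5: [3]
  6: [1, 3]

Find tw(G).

1

A width-1 tree decomposition is:
Bags: B1 = {3, 5}  B2 = {0, 3}  B3 = {3, 6}  B4 = {3, 4}  B5 = {1, 6}  B6 = {2, 4}
Tree: B1–B2, B1–B3, B3–B4, B3–B5, B4–B6
Each bag holds 2 vertices, so the decomposition has width 1, which upper-bounds the treewidth. Any graph with an edge has treewidth ≥ 1, and G has the edge 3–5. The upper and lower bounds meet at 1, so that is the treewidth.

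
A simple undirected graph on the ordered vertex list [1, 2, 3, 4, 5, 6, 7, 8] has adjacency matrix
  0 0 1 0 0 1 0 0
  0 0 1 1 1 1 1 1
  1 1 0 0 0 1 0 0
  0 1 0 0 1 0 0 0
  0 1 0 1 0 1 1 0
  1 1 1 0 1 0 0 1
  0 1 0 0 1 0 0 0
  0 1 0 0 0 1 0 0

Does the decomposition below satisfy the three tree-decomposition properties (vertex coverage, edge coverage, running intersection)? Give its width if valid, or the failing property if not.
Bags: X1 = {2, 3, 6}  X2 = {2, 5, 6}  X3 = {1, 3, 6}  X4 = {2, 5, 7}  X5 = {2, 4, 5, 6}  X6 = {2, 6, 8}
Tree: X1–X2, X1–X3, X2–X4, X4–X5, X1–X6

No — bags containing vertex 6 are not connected in the tree.

A tree decomposition must satisfy three properties: every vertex lies in some bag; for every edge, both endpoints lie together in some bag; and for every vertex, the bags containing it form a connected subtree. Here bags containing vertex 6 are not connected in the tree, so the decomposition is invalid.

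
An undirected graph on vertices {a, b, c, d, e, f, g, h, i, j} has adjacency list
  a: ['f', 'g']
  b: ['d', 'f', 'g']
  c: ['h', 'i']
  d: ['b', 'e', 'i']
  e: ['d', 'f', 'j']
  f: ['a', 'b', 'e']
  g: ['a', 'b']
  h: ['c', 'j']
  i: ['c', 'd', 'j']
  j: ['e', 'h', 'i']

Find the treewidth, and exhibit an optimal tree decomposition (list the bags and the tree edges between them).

Every bag has size at most 3, so the width is 3 − 1 = 2 and tw(G) ≤ 2. The edges a–g–b–f–a form a cycle, so G is not a tree and its treewidth is at least 2. Combining the bounds, tw(G) = 2.

Treewidth 2.
One such decomposition:
Bags: B1 = {a, f, g}  B2 = {b, f, g}  B3 = {b, e, f}  B4 = {b, d, e}  B5 = {d, e, j}  B6 = {d, i, j}  B7 = {h, i, j}  B8 = {c, h, i}
Tree: B1–B2, B2–B3, B3–B4, B4–B5, B5–B6, B6–B7, B7–B8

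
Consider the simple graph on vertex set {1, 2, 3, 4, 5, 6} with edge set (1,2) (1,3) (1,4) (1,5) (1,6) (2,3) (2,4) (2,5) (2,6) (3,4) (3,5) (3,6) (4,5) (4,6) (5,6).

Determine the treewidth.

A width-5 tree decomposition is:
Bags: B1 = {1, 2, 3, 4, 5, 6}
Tree: (single bag)
With just one bag of size 6, the width is 6 − 1 = 5, so tw(G) ≤ 5. On the other hand G contains the 6-clique {1, 2, 3, 4, 5, 6}. A clique must lie in a single bag of any decomposition, so no decomposition can have width below 5. Therefore the treewidth is 5.

5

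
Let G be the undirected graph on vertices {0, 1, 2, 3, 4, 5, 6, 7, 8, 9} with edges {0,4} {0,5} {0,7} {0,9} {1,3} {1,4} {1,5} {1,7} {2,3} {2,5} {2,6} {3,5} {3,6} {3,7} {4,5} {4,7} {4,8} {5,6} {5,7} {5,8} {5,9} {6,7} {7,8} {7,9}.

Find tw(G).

A width-3 tree decomposition is:
Bags: B1 = {0, 4, 5, 7}  B2 = {1, 4, 5, 7}  B3 = {0, 5, 7, 9}  B4 = {1, 3, 5, 7}  B5 = {3, 5, 6, 7}  B6 = {4, 5, 7, 8}  B7 = {2, 3, 5, 6}
Tree: B1–B2, B1–B3, B2–B4, B4–B5, B2–B6, B5–B7
Every bag has size at most 4, so the width is 4 − 1 = 3 and tw(G) ≤ 3. For the lower bound, the 4 vertices {2, 3, 5, 6} are pairwise adjacent, and any tree decomposition puts a clique entirely inside one bag — forcing width ≥ 3. Therefore the treewidth is 3.

3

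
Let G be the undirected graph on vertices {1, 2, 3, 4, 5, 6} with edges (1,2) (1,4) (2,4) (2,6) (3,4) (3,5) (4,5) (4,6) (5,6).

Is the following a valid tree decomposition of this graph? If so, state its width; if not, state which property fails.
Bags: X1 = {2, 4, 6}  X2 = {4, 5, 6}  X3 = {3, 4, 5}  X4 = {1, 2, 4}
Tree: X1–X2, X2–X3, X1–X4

Vertex coverage: the bags together contain {1, 2, 3, 4, 5, 6}, the full vertex set. Edge coverage: each edge of G has both endpoints in at least one bag. Running intersection: for every vertex, the bags containing it form a connected subtree. All three properties hold, so this is a valid tree decomposition of width max|bag| − 1 = 2, and hence tw(G) ≤ 2.

Yes; width 2.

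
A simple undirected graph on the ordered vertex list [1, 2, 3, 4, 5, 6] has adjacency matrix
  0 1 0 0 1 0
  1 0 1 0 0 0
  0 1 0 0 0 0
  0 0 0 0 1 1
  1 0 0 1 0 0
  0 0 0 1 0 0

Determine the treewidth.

A width-1 tree decomposition is:
Bags: B1 = {2, 3}  B2 = {1, 2}  B3 = {1, 5}  B4 = {4, 5}  B5 = {4, 6}
Tree: B1–B2, B2–B3, B3–B4, B4–B5
The largest bag has 2 vertices, giving width 1; this decomposition certifies tw(G) ≤ 1. Since G has at least one edge (e.g. 3–2), it is not an edgeless graph, so tw(G) ≥ 1. Therefore the treewidth is 1.

1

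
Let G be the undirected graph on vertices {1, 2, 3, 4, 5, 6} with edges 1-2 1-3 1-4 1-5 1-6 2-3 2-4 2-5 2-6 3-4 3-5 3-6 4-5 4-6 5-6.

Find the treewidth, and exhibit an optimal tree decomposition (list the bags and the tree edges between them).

A single bag containing all 6 vertices is trivially a valid decomposition of width 5. Conversely, {1, 2, 3, 4, 5, 6} is a clique of size 6, and the vertices of any clique must share a bag in every tree decomposition; so some bag has ≥ 6 vertices and tw(G) ≥ 5. Hence tw(G) = 5 exactly.

Treewidth 5.
One optimal decomposition is:
Bags: B1 = {1, 2, 3, 4, 5, 6}
Tree: (single bag)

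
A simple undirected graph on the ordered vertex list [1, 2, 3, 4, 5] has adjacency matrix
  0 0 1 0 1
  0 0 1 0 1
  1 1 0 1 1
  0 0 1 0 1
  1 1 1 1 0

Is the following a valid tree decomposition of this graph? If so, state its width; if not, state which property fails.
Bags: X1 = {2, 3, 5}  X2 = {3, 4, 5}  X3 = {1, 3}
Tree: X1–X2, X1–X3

No — edge (5,1) lies in no bag.

A tree decomposition must satisfy three properties: every vertex lies in some bag; for every edge, both endpoints lie together in some bag; and for every vertex, the bags containing it form a connected subtree. Here edge (5,1) lies in no bag, so the decomposition is invalid.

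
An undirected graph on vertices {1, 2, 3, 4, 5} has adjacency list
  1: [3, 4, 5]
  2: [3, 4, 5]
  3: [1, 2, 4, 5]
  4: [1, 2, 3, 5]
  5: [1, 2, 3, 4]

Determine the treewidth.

3

A width-3 tree decomposition is:
Bags: B1 = {2, 3, 4, 5}  B2 = {1, 3, 4, 5}
Tree: B1–B2
Every bag has size at most 4, so the width is 4 − 1 = 3 and tw(G) ≤ 3. Conversely, {1, 3, 4, 5} is a clique of size 4, and the vertices of any clique must share a bag in every tree decomposition; so some bag has ≥ 4 vertices and tw(G) ≥ 3. The upper and lower bounds meet at 3, so that is the treewidth.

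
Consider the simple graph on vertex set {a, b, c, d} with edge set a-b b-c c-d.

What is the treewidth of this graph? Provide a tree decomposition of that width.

Treewidth 1.
One such decomposition:
Bags: B1 = {a, b}  B2 = {b, c}  B3 = {c, d}
Tree: B1–B2, B2–B3

Each bag holds 2 vertices, so the decomposition has width 1, which upper-bounds the treewidth. Any graph with an edge has treewidth ≥ 1, and G has the edge a–b. Combining the bounds, tw(G) = 1.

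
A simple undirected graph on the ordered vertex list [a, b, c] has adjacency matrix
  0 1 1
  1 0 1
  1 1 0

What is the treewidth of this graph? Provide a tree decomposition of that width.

With just one bag of size 3, the width is 3 − 1 = 2, so tw(G) ≤ 2. Conversely, {a, b, c} is a clique of size 3, and the vertices of any clique must share a bag in every tree decomposition; so some bag has ≥ 3 vertices and tw(G) ≥ 2. Hence tw(G) = 2 exactly.

Treewidth 2.
Bags: B1 = {a, b, c}
Tree: (single bag)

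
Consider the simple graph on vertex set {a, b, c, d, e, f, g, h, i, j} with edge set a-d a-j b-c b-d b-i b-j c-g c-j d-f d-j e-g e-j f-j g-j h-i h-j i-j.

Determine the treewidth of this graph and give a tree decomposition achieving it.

Treewidth 2.
One optimal decomposition is:
Bags: B1 = {b, c, j}  B2 = {c, g, j}  B3 = {b, d, j}  B4 = {b, i, j}  B5 = {d, f, j}  B6 = {a, d, j}  B7 = {e, g, j}  B8 = {h, i, j}
Tree: B1–B2, B1–B3, B1–B4, B3–B5, B5–B6, B2–B7, B4–B8

Each bag holds 3 vertices, so the decomposition has width 2, which upper-bounds the treewidth. For the lower bound, the 3 vertices {d, f, j} are pairwise adjacent, and any tree decomposition puts a clique entirely inside one bag — forcing width ≥ 2. Hence tw(G) = 2 exactly.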